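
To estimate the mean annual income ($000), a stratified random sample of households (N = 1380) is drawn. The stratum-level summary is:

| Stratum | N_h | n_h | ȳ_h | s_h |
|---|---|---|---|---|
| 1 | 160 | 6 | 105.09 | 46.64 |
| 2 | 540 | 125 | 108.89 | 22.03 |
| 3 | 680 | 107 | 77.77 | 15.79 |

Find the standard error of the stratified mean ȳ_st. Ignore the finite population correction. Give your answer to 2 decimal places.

V̂(ȳ_st) = Σ W_h² s_h²/n_h, with W_h = N_h/N and N = 1380:
  stratum 1: (160/1380)²·46.64²/6 = 4.87357
  stratum 2: (540/1380)²·22.03²/125 = 0.594495
  stratum 3: (680/1380)²·15.79²/107 = 0.56577
V̂(ȳ_st) = 6.03384
SE(ȳ_st) = √6.03384 = 2.45639

SE(ȳ_st) ≈ 2.46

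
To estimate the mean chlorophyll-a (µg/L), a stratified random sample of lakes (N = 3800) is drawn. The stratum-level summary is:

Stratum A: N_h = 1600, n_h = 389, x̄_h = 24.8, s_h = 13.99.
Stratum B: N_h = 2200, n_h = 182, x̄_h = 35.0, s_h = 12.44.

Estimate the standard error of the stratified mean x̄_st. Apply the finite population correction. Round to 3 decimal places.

SE(x̄_st) ≈ 0.574

V̂(x̄_st) = Σ W_h² (1 − n_h/N_h) s_h²/n_h, with W_h = N_h/N and N = 3800:
  stratum A: (1600/3800)²·(1 − 389/1600)·13.99²/389 = 0.0675123
  stratum B: (2200/3800)²·(1 − 182/2200)·12.44²/182 = 0.261424
V̂(x̄_st) = 0.328937
SE(x̄_st) = √0.328937 = 0.57353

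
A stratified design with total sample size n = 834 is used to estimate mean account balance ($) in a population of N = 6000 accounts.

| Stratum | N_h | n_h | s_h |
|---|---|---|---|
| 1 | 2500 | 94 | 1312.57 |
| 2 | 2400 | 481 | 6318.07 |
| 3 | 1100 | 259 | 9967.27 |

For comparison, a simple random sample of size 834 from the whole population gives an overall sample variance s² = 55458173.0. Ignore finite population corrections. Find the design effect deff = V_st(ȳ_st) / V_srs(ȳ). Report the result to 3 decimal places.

V̂(ȳ_st) = Σ W_h² s_h²/n_h, with W_h = N_h/N and N = 6000:
  stratum 1: (2500/6000)²·1312.57²/94 = 3181.96
  stratum 2: (2400/6000)²·6318.07²/481 = 13278.3
  stratum 3: (1100/6000)²·9967.27²/259 = 12892.5
V_st = 29352.8
V_srs = s²/n = 55458173.0/834 = 66496.6
deff = V_st / V_srs = 29352.8/66496.6 = 0.4414

deff ≈ 0.441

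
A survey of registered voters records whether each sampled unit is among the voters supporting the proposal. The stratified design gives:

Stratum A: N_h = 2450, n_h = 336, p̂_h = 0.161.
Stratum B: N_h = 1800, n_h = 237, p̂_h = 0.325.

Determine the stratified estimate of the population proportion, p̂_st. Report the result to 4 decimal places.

N = 4250; stratum weights W_h = N_h/N.
p̂_st = Σ W_h p̂_h = (2450·0.161 + 1800·0.325)/4250 = 0.23046

p̂_st ≈ 0.2305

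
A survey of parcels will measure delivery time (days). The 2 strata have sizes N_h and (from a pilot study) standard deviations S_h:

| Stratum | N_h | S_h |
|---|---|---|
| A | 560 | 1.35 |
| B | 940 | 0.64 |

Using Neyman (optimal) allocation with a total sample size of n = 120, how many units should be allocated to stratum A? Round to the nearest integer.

67

Neyman allocation: n_h = n · N_h S_h / Σ N_i S_i, with n = 120.
  stratum A: N_h·S_h = 560·1.35 = 756.00
  stratum B: N_h·S_h = 940·0.64 = 601.60
Σ N_h S_h = 1357.60
n for stratum A = 120·756.00/1357.60 = 66.824 → 67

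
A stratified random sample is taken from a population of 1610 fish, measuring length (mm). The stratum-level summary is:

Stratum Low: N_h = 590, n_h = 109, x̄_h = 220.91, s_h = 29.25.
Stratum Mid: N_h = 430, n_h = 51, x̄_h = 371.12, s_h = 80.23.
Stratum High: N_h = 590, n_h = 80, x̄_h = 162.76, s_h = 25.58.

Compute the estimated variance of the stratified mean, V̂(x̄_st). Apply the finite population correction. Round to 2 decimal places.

V̂(x̄_st) ≈ 9.74

V̂(x̄_st) = Σ W_h² (1 − n_h/N_h) s_h²/n_h, with W_h = N_h/N and N = 1610:
  stratum Low: (590/1610)²·(1 − 109/590)·29.25²/109 = 0.859351
  stratum Mid: (430/1610)²·(1 − 51/430)·80.23²/51 = 7.93523
  stratum High: (590/1610)²·(1 − 80/590)·25.58²/80 = 0.949471
V̂(x̄_st) = 9.74405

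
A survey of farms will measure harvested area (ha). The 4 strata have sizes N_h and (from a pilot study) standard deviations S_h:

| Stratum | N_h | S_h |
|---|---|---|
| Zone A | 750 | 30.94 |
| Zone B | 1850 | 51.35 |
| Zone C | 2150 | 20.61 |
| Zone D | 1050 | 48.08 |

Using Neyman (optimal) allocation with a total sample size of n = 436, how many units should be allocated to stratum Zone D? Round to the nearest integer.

103

Neyman allocation: n_h = n · N_h S_h / Σ N_i S_i, with n = 436.
  stratum Zone A: N_h·S_h = 750·30.94 = 23205.00
  stratum Zone B: N_h·S_h = 1850·51.35 = 94997.50
  stratum Zone C: N_h·S_h = 2150·20.61 = 44311.50
  stratum Zone D: N_h·S_h = 1050·48.08 = 50484.00
Σ N_h S_h = 212998.00
n for stratum Zone D = 436·50484.00/212998.00 = 103.339 → 103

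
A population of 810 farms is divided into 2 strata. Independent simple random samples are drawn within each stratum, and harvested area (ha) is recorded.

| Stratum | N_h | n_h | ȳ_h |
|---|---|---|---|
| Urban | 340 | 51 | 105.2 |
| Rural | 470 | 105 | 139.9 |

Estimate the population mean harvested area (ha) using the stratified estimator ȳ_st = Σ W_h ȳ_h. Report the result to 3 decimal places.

N = Σ N_h = 810. Stratum weights W_h = N_h/N.
ȳ_st = (340·105.2 + 470·139.9) / 810 = 125.33457

ȳ_st ≈ 125.335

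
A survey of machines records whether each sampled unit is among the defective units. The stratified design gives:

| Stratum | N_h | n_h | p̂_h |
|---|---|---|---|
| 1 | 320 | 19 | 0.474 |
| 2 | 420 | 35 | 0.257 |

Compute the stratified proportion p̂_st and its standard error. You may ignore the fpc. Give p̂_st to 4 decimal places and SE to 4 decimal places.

N = 740; stratum weights W_h = N_h/N.
p̂_st = Σ W_h p̂_h = (320·0.474 + 420·0.257)/740 = 0.35084
V̂(p̂_st) = Σ W_h² p̂_h(1−p̂_h)/(n_h−1):
  stratum 1: (320/740)²·0.474·0.526/18 = 0.00259017
  stratum 2: (420/740)²·0.257·0.743/34 = 0.00180916
V̂(p̂_st) = 0.00439933; SE = √V̂ = 0.0663275

p̂_st ≈ 0.3508, SE ≈ 0.0663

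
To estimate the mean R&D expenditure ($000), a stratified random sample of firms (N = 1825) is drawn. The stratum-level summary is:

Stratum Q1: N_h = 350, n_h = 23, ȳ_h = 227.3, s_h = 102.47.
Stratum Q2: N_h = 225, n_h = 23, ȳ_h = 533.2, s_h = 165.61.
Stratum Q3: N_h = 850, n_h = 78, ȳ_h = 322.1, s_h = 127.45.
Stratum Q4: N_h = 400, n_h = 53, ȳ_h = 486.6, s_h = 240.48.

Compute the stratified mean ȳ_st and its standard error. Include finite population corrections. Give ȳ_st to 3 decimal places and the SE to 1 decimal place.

ȳ_st ≈ 366.000, SE ≈ 10.9

ȳ_st = Σ W_h ȳ_h = (350·227.3 + 225·533.2 + 850·322.1 + 400·486.6)/1825 = 366.00000
V̂(ȳ_st) = Σ W_h² (1 − n_h/N_h) s_h²/n_h, with W_h = N_h/N and N = 1825:
  stratum Q1: (350/1825)²·(1 − 23/350)·102.47²/23 = 15.6876
  stratum Q2: (225/1825)²·(1 − 23/225)·165.61²/23 = 16.2725
  stratum Q3: (850/1825)²·(1 − 78/850)·127.45²/78 = 41.0294
  stratum Q4: (400/1825)²·(1 − 53/400)·240.48²/53 = 45.4722
V̂(ȳ_st) = 118.462
SE(ȳ_st) = √118.462 = 10.884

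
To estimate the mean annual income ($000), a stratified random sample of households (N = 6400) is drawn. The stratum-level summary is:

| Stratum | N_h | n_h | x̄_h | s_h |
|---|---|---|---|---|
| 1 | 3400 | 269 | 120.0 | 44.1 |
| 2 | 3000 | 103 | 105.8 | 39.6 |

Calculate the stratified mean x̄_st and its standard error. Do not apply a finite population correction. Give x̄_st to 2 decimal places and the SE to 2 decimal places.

x̄_st ≈ 113.34, SE ≈ 2.32

x̄_st = Σ W_h x̄_h = (3400·120.0 + 3000·105.8)/6400 = 113.34375
V̂(x̄_st) = Σ W_h² s_h²/n_h, with W_h = N_h/N and N = 6400:
  stratum 1: (3400/6400)²·44.1²/269 = 2.04044
  stratum 2: (3000/6400)²·39.6²/103 = 3.3453
V̂(x̄_st) = 5.38574
SE(x̄_st) = √5.38574 = 2.32072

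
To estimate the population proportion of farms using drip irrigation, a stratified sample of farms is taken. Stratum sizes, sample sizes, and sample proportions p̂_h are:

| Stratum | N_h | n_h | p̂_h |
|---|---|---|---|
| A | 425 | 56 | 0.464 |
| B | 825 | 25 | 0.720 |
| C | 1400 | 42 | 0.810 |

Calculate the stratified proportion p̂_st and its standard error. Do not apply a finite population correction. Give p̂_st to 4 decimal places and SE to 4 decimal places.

N = 2650; stratum weights W_h = N_h/N.
p̂_st = Σ W_h p̂_h = (425·0.464 + 825·0.720 + 1400·0.810)/2650 = 0.72649
V̂(p̂_st) = Σ W_h² p̂_h(1−p̂_h)/(n_h−1):
  stratum A: (425/2650)²·0.464·0.536/55 = 0.000116307
  stratum B: (825/2650)²·0.720·0.280/24 = 0.000814133
  stratum C: (1400/2650)²·0.810·0.190/41 = 0.00104766
V̂(p̂_st) = 0.0019781; SE = √V̂ = 0.0444758

p̂_st ≈ 0.7265, SE ≈ 0.0445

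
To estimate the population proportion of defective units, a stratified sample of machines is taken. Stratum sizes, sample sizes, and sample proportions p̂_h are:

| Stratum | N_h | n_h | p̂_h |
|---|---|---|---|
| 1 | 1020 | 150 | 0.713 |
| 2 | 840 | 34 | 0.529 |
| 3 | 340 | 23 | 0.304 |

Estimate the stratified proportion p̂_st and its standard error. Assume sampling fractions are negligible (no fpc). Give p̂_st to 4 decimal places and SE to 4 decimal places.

p̂_st ≈ 0.5795, SE ≈ 0.0403

N = 2200; stratum weights W_h = N_h/N.
p̂_st = Σ W_h p̂_h = (1020·0.713 + 840·0.529 + 340·0.304)/2200 = 0.57954
V̂(p̂_st) = Σ W_h² p̂_h(1−p̂_h)/(n_h−1):
  stratum 1: (1020/2200)²·0.713·0.287/149 = 0.000295216
  stratum 2: (840/2200)²·0.529·0.471/33 = 0.00110072
  stratum 3: (340/2200)²·0.304·0.696/22 = 0.000229706
V̂(p̂_st) = 0.00162564; SE = √V̂ = 0.0403192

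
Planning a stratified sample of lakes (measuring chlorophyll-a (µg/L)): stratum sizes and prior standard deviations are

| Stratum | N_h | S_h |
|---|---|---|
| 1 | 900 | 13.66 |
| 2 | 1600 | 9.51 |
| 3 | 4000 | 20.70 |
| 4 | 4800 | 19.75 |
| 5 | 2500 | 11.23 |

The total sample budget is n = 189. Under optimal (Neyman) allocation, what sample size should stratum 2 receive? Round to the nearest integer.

12

Neyman allocation: n_h = n · N_h S_h / Σ N_i S_i, with n = 189.
  stratum 1: N_h·S_h = 900·13.66 = 12294.00
  stratum 2: N_h·S_h = 1600·9.51 = 15216.00
  stratum 3: N_h·S_h = 4000·20.70 = 82800.00
  stratum 4: N_h·S_h = 4800·19.75 = 94800.00
  stratum 5: N_h·S_h = 2500·11.23 = 28075.00
Σ N_h S_h = 233185.00
n for stratum 2 = 189·15216.00/233185.00 = 12.333 → 12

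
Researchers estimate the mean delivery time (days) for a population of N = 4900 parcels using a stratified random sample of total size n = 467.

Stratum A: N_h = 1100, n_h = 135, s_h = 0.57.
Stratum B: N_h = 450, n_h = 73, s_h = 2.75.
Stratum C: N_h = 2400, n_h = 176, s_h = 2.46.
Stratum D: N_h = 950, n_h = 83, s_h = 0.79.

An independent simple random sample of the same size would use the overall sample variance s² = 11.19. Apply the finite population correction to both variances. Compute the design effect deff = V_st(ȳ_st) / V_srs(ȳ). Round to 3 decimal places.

deff ≈ 0.403

V̂(ȳ_st) = Σ W_h² (1 − n_h/N_h) s_h²/n_h, with W_h = N_h/N and N = 4900:
  stratum A: (1100/4900)²·(1 − 135/1100)·0.57²/135 = 0.000106401
  stratum B: (450/4900)²·(1 − 73/450)·2.75²/73 = 0.000731988
  stratum C: (2400/4900)²·(1 − 176/2400)·2.46²/176 = 0.00764384
  stratum D: (950/4900)²·(1 − 83/950)·0.79²/83 = 0.000257945
V_st = 0.00874017
V_srs = (1 − 467/4900)·11.19/467 = 0.0216778
deff = V_st / V_srs = 0.00874017/0.0216778 = 0.4032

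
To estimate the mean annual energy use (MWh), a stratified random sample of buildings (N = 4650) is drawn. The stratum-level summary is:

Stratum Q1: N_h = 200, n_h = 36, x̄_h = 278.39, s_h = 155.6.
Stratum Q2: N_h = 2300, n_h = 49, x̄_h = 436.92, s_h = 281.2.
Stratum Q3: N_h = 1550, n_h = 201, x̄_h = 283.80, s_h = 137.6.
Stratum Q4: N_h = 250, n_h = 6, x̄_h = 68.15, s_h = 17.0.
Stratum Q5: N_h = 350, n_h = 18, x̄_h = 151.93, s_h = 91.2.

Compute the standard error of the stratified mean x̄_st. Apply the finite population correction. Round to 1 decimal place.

V̂(x̄_st) = Σ W_h² (1 − n_h/N_h) s_h²/n_h, with W_h = N_h/N and N = 4650:
  stratum Q1: (200/4650)²·(1 − 36/200)·155.6²/36 = 1.0202
  stratum Q2: (2300/4650)²·(1 − 49/2300)·281.2²/49 = 386.395
  stratum Q3: (1550/4650)²·(1 − 201/1550)·137.6²/201 = 9.10916
  stratum Q4: (250/4650)²·(1 − 6/250)·17.0²/6 = 0.135885
  stratum Q5: (350/4650)²·(1 − 18/350)·91.2²/18 = 2.48323
V̂(x̄_st) = 399.144
SE(x̄_st) = √399.144 = 19.9786

SE(x̄_st) ≈ 20.0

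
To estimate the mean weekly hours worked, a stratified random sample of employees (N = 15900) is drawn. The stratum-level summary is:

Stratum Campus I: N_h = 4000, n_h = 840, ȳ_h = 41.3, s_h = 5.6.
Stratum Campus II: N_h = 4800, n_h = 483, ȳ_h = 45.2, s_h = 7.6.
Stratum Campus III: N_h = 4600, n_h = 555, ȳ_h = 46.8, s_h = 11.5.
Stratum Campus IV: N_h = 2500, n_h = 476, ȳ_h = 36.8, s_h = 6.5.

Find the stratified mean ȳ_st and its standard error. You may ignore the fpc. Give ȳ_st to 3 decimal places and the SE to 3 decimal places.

ȳ_st = Σ W_h ȳ_h = (4000·41.3 + 4800·45.2 + 4600·46.8 + 2500·36.8)/15900 = 43.36101
V̂(ȳ_st) = Σ W_h² s_h²/n_h, with W_h = N_h/N and N = 15900:
  stratum Campus I: (4000/15900)²·5.6²/840 = 0.00236278
  stratum Campus II: (4800/15900)²·7.6²/483 = 0.0108985
  stratum Campus III: (4600/15900)²·11.5²/555 = 0.0199445
  stratum Campus IV: (2500/15900)²·6.5²/476 = 0.00219435
V̂(ȳ_st) = 0.0354002
SE(ȳ_st) = √0.0354002 = 0.188149

ȳ_st ≈ 43.361, SE ≈ 0.188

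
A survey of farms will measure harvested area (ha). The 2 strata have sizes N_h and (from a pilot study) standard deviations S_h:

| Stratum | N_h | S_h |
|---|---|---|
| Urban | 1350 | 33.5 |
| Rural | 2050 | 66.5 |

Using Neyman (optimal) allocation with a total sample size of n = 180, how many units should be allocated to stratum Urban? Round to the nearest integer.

Neyman allocation: n_h = n · N_h S_h / Σ N_i S_i, with n = 180.
  stratum Urban: N_h·S_h = 1350·33.5 = 45225.00
  stratum Rural: N_h·S_h = 2050·66.5 = 136325.00
Σ N_h S_h = 181550.00
n for stratum Urban = 180·45225.00/181550.00 = 44.839 → 45

45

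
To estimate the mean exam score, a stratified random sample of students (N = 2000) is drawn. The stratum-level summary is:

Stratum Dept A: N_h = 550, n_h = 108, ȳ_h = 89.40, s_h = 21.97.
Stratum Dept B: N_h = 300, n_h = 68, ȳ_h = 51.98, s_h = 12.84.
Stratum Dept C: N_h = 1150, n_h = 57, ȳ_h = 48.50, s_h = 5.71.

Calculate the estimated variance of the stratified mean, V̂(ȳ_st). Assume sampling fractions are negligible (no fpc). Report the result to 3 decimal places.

V̂(ȳ_st) = Σ W_h² s_h²/n_h, with W_h = N_h/N and N = 2000:
  stratum Dept A: (550/2000)²·21.97²/108 = 0.337988
  stratum Dept B: (300/2000)²·12.84²/68 = 0.0545511
  stratum Dept C: (1150/2000)²·5.71²/57 = 0.189118
V̂(ȳ_st) = 0.581658

V̂(ȳ_st) ≈ 0.582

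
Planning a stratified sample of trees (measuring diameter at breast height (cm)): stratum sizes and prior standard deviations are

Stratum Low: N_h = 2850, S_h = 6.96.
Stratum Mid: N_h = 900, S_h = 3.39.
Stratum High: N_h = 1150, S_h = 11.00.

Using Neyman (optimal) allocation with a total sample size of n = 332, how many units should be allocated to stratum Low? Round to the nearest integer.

Neyman allocation: n_h = n · N_h S_h / Σ N_i S_i, with n = 332.
  stratum Low: N_h·S_h = 2850·6.96 = 19836.00
  stratum Mid: N_h·S_h = 900·3.39 = 3051.00
  stratum High: N_h·S_h = 1150·11.00 = 12650.00
Σ N_h S_h = 35537.00
n for stratum Low = 332·19836.00/35537.00 = 185.315 → 185

185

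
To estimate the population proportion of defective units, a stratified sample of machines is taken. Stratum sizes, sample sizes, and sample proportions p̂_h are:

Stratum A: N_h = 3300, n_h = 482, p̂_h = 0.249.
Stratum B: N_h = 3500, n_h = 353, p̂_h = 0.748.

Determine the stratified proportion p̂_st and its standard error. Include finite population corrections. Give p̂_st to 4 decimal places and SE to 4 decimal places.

N = 6800; stratum weights W_h = N_h/N.
p̂_st = Σ W_h p̂_h = (3300·0.249 + 3500·0.748)/6800 = 0.50584
V̂(p̂_st) = Σ W_h² (1 − n_h/N_h) p̂_h(1−p̂_h)/(n_h−1):
  stratum A: (3300/6800)²·(1 − 482/3300)·0.249·0.751/481 = 7.81864e-05
  stratum B: (3500/6800)²·(1 − 353/3500)·0.748·0.252/352 = 0.000127558
V̂(p̂_st) = 0.000205744; SE = √V̂ = 0.0143438

p̂_st ≈ 0.5058, SE ≈ 0.0143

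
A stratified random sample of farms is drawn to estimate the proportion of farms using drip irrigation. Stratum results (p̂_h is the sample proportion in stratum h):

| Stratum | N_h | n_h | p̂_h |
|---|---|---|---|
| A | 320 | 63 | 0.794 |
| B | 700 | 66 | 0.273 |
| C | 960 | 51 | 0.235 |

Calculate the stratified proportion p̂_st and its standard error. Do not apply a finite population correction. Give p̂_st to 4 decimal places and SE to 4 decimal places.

N = 1980; stratum weights W_h = N_h/N.
p̂_st = Σ W_h p̂_h = (320·0.794 + 700·0.273 + 960·0.235)/1980 = 0.33878
V̂(p̂_st) = Σ W_h² p̂_h(1−p̂_h)/(n_h−1):
  stratum A: (320/1980)²·0.794·0.206/62 = 6.89074e-05
  stratum B: (700/1980)²·0.273·0.727/65 = 0.000381636
  stratum C: (960/1980)²·0.235·0.765/50 = 0.000845223
V̂(p̂_st) = 0.00129577; SE = √V̂ = 0.0359968

p̂_st ≈ 0.3388, SE ≈ 0.0360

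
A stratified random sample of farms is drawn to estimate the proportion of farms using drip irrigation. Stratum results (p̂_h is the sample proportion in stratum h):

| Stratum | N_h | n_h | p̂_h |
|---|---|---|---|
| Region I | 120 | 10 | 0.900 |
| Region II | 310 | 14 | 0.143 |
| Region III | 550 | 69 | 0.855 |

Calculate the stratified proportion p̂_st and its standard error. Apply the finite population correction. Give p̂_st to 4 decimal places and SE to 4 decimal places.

p̂_st ≈ 0.6353, SE ≈ 0.0392

N = 980; stratum weights W_h = N_h/N.
p̂_st = Σ W_h p̂_h = (120·0.900 + 310·0.143 + 550·0.855)/980 = 0.63529
V̂(p̂_st) = Σ W_h² (1 − n_h/N_h) p̂_h(1−p̂_h)/(n_h−1):
  stratum Region I: (120/980)²·(1 − 10/120)·0.900·0.100/9 = 0.000137443
  stratum Region II: (310/980)²·(1 − 14/310)·0.143·0.857/13 = 0.000900689
  stratum Region III: (550/980)²·(1 − 69/550)·0.855·0.145/68 = 0.000502205
V̂(p̂_st) = 0.00154034; SE = √V̂ = 0.0392471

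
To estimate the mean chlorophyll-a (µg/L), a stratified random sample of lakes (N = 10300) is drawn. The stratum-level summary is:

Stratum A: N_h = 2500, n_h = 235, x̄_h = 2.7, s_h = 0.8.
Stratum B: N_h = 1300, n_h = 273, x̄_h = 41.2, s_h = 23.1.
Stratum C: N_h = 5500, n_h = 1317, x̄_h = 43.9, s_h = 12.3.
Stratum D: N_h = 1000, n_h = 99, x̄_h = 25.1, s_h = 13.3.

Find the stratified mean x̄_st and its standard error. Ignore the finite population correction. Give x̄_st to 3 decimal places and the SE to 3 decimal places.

x̄_st ≈ 31.734, SE ≈ 0.284

x̄_st = Σ W_h x̄_h = (2500·2.7 + 1300·41.2 + 5500·43.9 + 1000·25.1)/10300 = 31.73398
V̂(x̄_st) = Σ W_h² s_h²/n_h, with W_h = N_h/N and N = 10300:
  stratum A: (2500/10300)²·0.8²/235 = 0.000160442
  stratum B: (1300/10300)²·23.1²/273 = 0.0311368
  stratum C: (5500/10300)²·12.3²/1317 = 0.0327548
  stratum D: (1000/10300)²·13.3²/99 = 0.016842
V̂(x̄_st) = 0.080894
SE(x̄_st) = √0.080894 = 0.284419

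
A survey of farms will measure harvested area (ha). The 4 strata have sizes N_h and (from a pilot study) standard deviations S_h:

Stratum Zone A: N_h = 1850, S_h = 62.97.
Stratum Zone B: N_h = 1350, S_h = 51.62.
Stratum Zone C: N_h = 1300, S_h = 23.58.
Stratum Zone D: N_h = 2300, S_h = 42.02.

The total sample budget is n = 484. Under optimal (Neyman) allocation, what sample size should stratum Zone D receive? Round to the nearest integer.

Neyman allocation: n_h = n · N_h S_h / Σ N_i S_i, with n = 484.
  stratum Zone A: N_h·S_h = 1850·62.97 = 116494.50
  stratum Zone B: N_h·S_h = 1350·51.62 = 69687.00
  stratum Zone C: N_h·S_h = 1300·23.58 = 30654.00
  stratum Zone D: N_h·S_h = 2300·42.02 = 96646.00
Σ N_h S_h = 313481.50
n for stratum Zone D = 484·96646.00/313481.50 = 149.217 → 149

149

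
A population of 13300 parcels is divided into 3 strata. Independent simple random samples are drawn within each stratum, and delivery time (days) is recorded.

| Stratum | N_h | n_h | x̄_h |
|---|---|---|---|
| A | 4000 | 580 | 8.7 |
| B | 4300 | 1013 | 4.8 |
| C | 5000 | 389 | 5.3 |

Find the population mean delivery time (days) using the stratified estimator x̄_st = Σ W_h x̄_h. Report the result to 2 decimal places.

N = Σ N_h = 13300. Stratum weights W_h = N_h/N.
x̄_st = (4000·8.7 + 4300·4.8 + 5000·5.3) / 13300 = 6.1609

x̄_st ≈ 6.16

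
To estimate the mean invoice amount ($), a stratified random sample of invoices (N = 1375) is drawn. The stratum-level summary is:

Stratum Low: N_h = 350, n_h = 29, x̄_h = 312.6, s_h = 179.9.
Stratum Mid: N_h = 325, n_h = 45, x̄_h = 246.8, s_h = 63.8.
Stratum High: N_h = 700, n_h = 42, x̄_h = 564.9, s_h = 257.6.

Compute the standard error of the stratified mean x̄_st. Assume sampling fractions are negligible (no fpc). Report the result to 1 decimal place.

SE(x̄_st) ≈ 22.1

V̂(x̄_st) = Σ W_h² s_h²/n_h, with W_h = N_h/N and N = 1375:
  stratum Low: (350/1375)²·179.9²/29 = 72.3094
  stratum Mid: (325/1375)²·63.8²/45 = 5.05348
  stratum High: (700/1375)²·257.6²/42 = 409.48
V̂(x̄_st) = 486.843
SE(x̄_st) = √486.843 = 22.0645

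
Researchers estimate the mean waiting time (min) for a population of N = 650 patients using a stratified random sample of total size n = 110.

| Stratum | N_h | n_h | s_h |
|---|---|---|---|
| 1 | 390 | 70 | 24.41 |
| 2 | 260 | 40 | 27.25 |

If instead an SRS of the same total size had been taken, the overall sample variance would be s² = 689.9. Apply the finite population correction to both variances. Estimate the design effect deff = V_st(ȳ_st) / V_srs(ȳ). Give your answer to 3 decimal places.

deff ≈ 0.965

V̂(ȳ_st) = Σ W_h² (1 − n_h/N_h) s_h²/n_h, with W_h = N_h/N and N = 650:
  stratum 1: (390/650)²·(1 − 70/390)·24.41²/70 = 2.51435
  stratum 2: (260/650)²·(1 − 40/260)·27.25²/40 = 2.51329
V_st = 5.02764
V_srs = (1 − 110/650)·689.9/110 = 5.21043
deff = V_st / V_srs = 5.02764/5.21043 = 0.9649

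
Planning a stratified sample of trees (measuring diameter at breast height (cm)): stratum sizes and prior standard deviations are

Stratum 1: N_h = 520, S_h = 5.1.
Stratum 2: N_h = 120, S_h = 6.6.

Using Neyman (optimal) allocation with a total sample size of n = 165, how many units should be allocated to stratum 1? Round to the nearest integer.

Neyman allocation: n_h = n · N_h S_h / Σ N_i S_i, with n = 165.
  stratum 1: N_h·S_h = 520·5.1 = 2652.00
  stratum 2: N_h·S_h = 120·6.6 = 792.00
Σ N_h S_h = 3444.00
n for stratum 1 = 165·2652.00/3444.00 = 127.056 → 127

127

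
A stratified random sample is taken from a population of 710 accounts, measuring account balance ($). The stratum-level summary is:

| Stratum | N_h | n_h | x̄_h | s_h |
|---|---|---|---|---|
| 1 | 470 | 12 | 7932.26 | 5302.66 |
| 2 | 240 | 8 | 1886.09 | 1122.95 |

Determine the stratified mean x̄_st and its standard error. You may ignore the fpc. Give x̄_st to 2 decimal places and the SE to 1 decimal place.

x̄_st = Σ W_h x̄_h = (470·7932.26 + 240·1886.09)/710 = 5888.48423
V̂(x̄_st) = Σ W_h² s_h²/n_h, with W_h = N_h/N and N = 710:
  stratum 1: (470/710)²·5302.66²/12 = 1.0268e+06
  stratum 2: (240/710)²·1122.95²/8 = 18011
V̂(x̄_st) = 1.04481e+06
SE(x̄_st) = √1.04481e+06 = 1022.16

x̄_st ≈ 5888.48, SE ≈ 1022.2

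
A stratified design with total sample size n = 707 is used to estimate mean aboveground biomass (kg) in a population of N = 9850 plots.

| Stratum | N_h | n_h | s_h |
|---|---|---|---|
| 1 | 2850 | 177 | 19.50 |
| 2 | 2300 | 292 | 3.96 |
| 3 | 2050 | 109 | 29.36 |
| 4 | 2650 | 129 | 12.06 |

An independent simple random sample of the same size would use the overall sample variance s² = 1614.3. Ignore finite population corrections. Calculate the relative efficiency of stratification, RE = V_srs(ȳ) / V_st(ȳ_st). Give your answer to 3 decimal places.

V̂(ȳ_st) = Σ W_h² s_h²/n_h, with W_h = N_h/N and N = 9850:
  stratum 1: (2850/9850)²·19.50²/177 = 0.179851
  stratum 2: (2300/9850)²·3.96²/292 = 0.00292813
  stratum 3: (2050/9850)²·29.36²/109 = 0.342548
  stratum 4: (2650/9850)²·12.06²/129 = 0.0816064
V_st = 0.606933
V_srs = s²/n = 1614.3/707 = 2.28331
Relative efficiency = V_srs / V_st = 2.28331/0.606933 = 3.7620

RE ≈ 3.762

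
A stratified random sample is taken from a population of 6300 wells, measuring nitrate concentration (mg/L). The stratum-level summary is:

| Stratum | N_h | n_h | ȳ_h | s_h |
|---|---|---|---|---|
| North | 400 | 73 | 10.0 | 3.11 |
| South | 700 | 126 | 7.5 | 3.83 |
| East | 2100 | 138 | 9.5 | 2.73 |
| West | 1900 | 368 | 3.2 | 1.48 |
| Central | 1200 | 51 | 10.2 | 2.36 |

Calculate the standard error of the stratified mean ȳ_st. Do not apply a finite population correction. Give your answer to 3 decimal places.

V̂(ȳ_st) = Σ W_h² s_h²/n_h, with W_h = N_h/N and N = 6300:
  stratum North: (400/6300)²·3.11²/73 = 0.000534117
  stratum South: (700/6300)²·3.83²/126 = 0.00143728
  stratum East: (2100/6300)²·2.73²/138 = 0.00600072
  stratum West: (1900/6300)²·1.48²/368 = 0.000541379
  stratum Central: (1200/6300)²·2.36²/51 = 0.00396219
V̂(ȳ_st) = 0.0124757
SE(ȳ_st) = √0.0124757 = 0.111695

SE(ȳ_st) ≈ 0.112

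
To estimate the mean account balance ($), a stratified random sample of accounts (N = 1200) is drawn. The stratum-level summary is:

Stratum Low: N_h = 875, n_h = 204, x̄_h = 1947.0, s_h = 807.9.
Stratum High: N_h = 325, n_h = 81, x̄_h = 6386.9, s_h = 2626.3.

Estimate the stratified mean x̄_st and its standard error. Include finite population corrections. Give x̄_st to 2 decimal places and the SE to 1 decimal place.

x̄_st = Σ W_h x̄_h = (875·1947.0 + 325·6386.9)/1200 = 3149.47292
V̂(x̄_st) = Σ W_h² (1 − n_h/N_h) s_h²/n_h, with W_h = N_h/N and N = 1200:
  stratum Low: (875/1200)²·(1 − 204/875)·807.9²/204 = 1304.53
  stratum High: (325/1200)²·(1 − 81/325)·2626.3²/81 = 4689.37
V̂(x̄_st) = 5993.9
SE(x̄_st) = √5993.9 = 77.4203

x̄_st ≈ 3149.47, SE ≈ 77.4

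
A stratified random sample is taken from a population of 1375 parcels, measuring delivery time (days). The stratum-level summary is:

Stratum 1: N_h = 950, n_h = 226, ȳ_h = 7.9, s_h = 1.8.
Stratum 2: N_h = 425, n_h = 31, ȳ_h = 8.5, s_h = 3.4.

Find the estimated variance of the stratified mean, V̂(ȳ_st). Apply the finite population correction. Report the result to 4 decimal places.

V̂(ȳ_st) = Σ W_h² (1 − n_h/N_h) s_h²/n_h, with W_h = N_h/N and N = 1375:
  stratum 1: (950/1375)²·(1 − 226/950)·1.8²/226 = 0.00521547
  stratum 2: (425/1375)²·(1 − 31/425)·3.4²/31 = 0.0330275
V̂(ȳ_st) = 0.038243

V̂(ȳ_st) ≈ 0.0382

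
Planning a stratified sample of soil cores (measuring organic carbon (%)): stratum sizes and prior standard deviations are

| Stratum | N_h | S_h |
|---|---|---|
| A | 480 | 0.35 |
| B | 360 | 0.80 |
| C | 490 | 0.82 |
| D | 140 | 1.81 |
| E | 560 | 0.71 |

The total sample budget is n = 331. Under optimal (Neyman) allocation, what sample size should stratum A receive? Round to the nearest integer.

Neyman allocation: n_h = n · N_h S_h / Σ N_i S_i, with n = 331.
  stratum A: N_h·S_h = 480·0.35 = 168.00
  stratum B: N_h·S_h = 360·0.80 = 288.00
  stratum C: N_h·S_h = 490·0.82 = 401.80
  stratum D: N_h·S_h = 140·1.81 = 253.40
  stratum E: N_h·S_h = 560·0.71 = 397.60
Σ N_h S_h = 1508.80
n for stratum A = 331·168.00/1508.80 = 36.856 → 37

37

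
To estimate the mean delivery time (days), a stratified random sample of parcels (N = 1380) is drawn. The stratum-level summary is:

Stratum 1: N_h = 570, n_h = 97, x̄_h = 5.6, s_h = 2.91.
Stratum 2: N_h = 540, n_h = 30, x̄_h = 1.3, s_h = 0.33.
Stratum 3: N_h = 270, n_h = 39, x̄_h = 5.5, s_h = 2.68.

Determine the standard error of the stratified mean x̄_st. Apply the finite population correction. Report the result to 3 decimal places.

V̂(x̄_st) = Σ W_h² (1 − n_h/N_h) s_h²/n_h, with W_h = N_h/N and N = 1380:
  stratum 1: (570/1380)²·(1 − 97/570)·2.91²/97 = 0.0123592
  stratum 2: (540/1380)²·(1 − 30/540)·0.33²/30 = 0.000524943
  stratum 3: (270/1380)²·(1 − 39/270)·2.68²/39 = 0.00603146
V̂(x̄_st) = 0.0189157
SE(x̄_st) = √0.0189157 = 0.137534

SE(x̄_st) ≈ 0.138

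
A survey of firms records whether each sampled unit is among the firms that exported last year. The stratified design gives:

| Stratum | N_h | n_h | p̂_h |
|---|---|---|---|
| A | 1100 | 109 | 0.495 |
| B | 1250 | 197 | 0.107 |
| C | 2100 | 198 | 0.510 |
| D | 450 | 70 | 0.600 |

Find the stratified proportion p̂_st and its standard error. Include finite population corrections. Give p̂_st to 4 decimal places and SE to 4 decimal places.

N = 4900; stratum weights W_h = N_h/N.
p̂_st = Σ W_h p̂_h = (1100·0.495 + 1250·0.107 + 2100·0.510 + 450·0.600)/4900 = 0.41209
V̂(p̂_st) = Σ W_h² (1 − n_h/N_h) p̂_h(1−p̂_h)/(n_h−1):
  stratum A: (1100/4900)²·(1 − 109/1100)·0.495·0.505/108 = 0.000105087
  stratum B: (1250/4900)²·(1 − 197/1250)·0.107·0.893/196 = 2.67255e-05
  stratum C: (2100/4900)²·(1 − 198/2100)·0.510·0.490/197 = 0.000211027
  stratum D: (450/4900)²·(1 − 70/450)·0.600·0.400/69 = 2.47723e-05
V̂(p̂_st) = 0.000367611; SE = √V̂ = 0.0191732

p̂_st ≈ 0.4121, SE ≈ 0.0192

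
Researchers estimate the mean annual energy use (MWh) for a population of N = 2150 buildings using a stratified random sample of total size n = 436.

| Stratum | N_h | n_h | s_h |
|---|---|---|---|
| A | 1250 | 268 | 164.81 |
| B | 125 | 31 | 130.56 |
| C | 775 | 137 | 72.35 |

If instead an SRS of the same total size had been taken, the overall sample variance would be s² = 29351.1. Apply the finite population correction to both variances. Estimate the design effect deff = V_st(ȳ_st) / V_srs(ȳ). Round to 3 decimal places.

V̂(ȳ_st) = Σ W_h² (1 − n_h/N_h) s_h²/n_h, with W_h = N_h/N and N = 2150:
  stratum A: (1250/2150)²·(1 − 268/1250)·164.81²/268 = 26.9139
  stratum B: (125/2150)²·(1 − 31/125)·130.56²/31 = 1.39772
  stratum C: (775/2150)²·(1 − 137/775)·72.35²/137 = 4.08697
V_st = 32.3986
V_srs = (1 − 436/2150)·29351.1/436 = 53.6674
deff = V_st / V_srs = 32.3986/53.6674 = 0.6037

deff ≈ 0.604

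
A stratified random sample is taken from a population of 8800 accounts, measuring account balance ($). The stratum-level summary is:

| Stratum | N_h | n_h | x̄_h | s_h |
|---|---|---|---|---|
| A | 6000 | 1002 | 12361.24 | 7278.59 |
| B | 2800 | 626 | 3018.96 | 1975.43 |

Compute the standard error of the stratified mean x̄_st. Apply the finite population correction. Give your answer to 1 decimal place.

V̂(x̄_st) = Σ W_h² (1 − n_h/N_h) s_h²/n_h, with W_h = N_h/N and N = 8800:
  stratum A: (6000/8800)²·(1 − 1002/6000)·7278.59²/1002 = 20474.3
  stratum B: (2800/8800)²·(1 − 626/2800)·1975.43²/626 = 490.006
V̂(x̄_st) = 20964.3
SE(x̄_st) = √20964.3 = 144.791

SE(x̄_st) ≈ 144.8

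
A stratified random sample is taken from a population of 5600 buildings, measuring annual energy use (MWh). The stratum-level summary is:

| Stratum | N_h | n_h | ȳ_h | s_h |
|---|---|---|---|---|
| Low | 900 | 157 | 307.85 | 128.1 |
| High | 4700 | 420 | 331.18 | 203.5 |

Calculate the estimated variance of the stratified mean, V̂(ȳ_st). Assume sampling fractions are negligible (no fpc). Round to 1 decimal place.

V̂(ȳ_st) ≈ 72.2

V̂(ȳ_st) = Σ W_h² s_h²/n_h, with W_h = N_h/N and N = 5600:
  stratum Low: (900/5600)²·128.1²/157 = 2.69965
  stratum High: (4700/5600)²·203.5²/420 = 69.4543
V̂(ȳ_st) = 72.154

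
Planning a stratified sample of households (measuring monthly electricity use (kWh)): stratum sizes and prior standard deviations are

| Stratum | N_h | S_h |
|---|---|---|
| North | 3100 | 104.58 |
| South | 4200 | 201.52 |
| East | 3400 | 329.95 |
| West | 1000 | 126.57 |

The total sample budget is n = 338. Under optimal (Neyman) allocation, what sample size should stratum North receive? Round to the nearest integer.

45

Neyman allocation: n_h = n · N_h S_h / Σ N_i S_i, with n = 338.
  stratum North: N_h·S_h = 3100·104.58 = 324198.00
  stratum South: N_h·S_h = 4200·201.52 = 846384.00
  stratum East: N_h·S_h = 3400·329.95 = 1121830.00
  stratum West: N_h·S_h = 1000·126.57 = 126570.00
Σ N_h S_h = 2418982.00
n for stratum North = 338·324198.00/2418982.00 = 45.300 → 45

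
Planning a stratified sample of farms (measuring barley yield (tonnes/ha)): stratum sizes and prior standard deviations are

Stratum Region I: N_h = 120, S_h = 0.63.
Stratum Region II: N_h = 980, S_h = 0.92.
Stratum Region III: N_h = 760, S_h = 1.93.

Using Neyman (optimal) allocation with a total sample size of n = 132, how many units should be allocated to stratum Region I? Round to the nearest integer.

Neyman allocation: n_h = n · N_h S_h / Σ N_i S_i, with n = 132.
  stratum Region I: N_h·S_h = 120·0.63 = 75.60
  stratum Region II: N_h·S_h = 980·0.92 = 901.60
  stratum Region III: N_h·S_h = 760·1.93 = 1466.80
Σ N_h S_h = 2444.00
n for stratum Region I = 132·75.60/2444.00 = 4.083 → 4

4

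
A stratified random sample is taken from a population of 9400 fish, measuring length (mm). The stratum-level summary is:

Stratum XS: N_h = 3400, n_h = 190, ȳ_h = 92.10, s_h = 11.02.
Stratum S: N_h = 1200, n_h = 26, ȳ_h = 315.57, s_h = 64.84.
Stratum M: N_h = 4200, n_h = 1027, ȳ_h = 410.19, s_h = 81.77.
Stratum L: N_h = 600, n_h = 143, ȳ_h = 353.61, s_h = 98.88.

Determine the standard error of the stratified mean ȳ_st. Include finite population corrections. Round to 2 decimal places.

SE(ȳ_st) ≈ 1.96

V̂(ȳ_st) = Σ W_h² (1 − n_h/N_h) s_h²/n_h, with W_h = N_h/N and N = 9400:
  stratum XS: (3400/9400)²·(1 − 190/3400)·11.02²/190 = 0.0789474
  stratum S: (1200/9400)²·(1 − 26/1200)·64.84²/26 = 2.57814
  stratum M: (4200/9400)²·(1 − 1027/4200)·81.77²/1027 = 0.981932
  stratum L: (600/9400)²·(1 − 143/600)·98.88²/143 = 0.212174
V̂(ȳ_st) = 3.85119
SE(ȳ_st) = √3.85119 = 1.96245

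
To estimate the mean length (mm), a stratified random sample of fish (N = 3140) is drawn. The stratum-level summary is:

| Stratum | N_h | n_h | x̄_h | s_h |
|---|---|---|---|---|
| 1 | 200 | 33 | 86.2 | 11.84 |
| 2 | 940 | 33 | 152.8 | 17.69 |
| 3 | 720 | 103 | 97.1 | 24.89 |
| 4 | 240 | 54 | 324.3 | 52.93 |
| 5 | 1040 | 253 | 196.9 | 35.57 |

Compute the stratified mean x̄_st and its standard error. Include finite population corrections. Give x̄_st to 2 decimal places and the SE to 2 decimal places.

x̄_st = Σ W_h x̄_h = (200·86.2 + 940·152.8 + 720·97.1 + 240·324.3 + 1040·196.9)/3140 = 163.50064
V̂(x̄_st) = Σ W_h² (1 − n_h/N_h) s_h²/n_h, with W_h = N_h/N and N = 3140:
  stratum 1: (200/3140)²·(1 − 33/200)·11.84²/33 = 0.0143905
  stratum 2: (940/3140)²·(1 − 33/940)·17.69²/33 = 0.820007
  stratum 3: (720/3140)²·(1 − 103/720)·24.89²/103 = 0.271001
  stratum 4: (240/3140)²·(1 − 54/240)·52.93²/54 = 0.234896
  stratum 5: (1040/3140)²·(1 − 253/1040)·35.57²/253 = 0.415141
V̂(x̄_st) = 1.75544
SE(x̄_st) = √1.75544 = 1.32493

x̄_st ≈ 163.50, SE ≈ 1.32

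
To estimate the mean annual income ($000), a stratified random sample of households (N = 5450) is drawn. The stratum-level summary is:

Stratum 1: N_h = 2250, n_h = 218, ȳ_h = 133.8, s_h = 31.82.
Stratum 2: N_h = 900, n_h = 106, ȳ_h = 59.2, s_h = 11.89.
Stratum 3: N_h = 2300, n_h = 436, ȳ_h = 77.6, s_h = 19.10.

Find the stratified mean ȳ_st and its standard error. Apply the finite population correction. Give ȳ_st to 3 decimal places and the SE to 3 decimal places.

ȳ_st = Σ W_h ȳ_h = (2250·133.8 + 900·59.2 + 2300·77.6)/5450 = 97.76330
V̂(ȳ_st) = Σ W_h² (1 − n_h/N_h) s_h²/n_h, with W_h = N_h/N and N = 5450:
  stratum 1: (2250/5450)²·(1 − 218/2250)·31.82²/218 = 0.714919
  stratum 2: (900/5450)²·(1 − 106/900)·11.89²/106 = 0.0320869
  stratum 3: (2300/5450)²·(1 − 436/2300)·19.10²/436 = 0.120771
V̂(ȳ_st) = 0.867777
SE(ȳ_st) = √0.867777 = 0.931545

ȳ_st ≈ 97.763, SE ≈ 0.932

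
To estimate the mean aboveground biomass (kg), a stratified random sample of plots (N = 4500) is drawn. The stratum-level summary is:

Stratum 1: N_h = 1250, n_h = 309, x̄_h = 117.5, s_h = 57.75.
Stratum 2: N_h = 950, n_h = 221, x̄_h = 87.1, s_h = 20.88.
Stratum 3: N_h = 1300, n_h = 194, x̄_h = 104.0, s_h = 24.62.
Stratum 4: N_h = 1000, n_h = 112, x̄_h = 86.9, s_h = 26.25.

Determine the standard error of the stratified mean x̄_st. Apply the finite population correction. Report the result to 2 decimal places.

SE(x̄_st) ≈ 1.09

V̂(x̄_st) = Σ W_h² (1 − n_h/N_h) s_h²/n_h, with W_h = N_h/N and N = 4500:
  stratum 1: (1250/4500)²·(1 − 309/1250)·57.75²/309 = 0.626932
  stratum 2: (950/4500)²·(1 − 221/950)·20.88²/221 = 0.0674675
  stratum 3: (1300/4500)²·(1 − 194/1300)·24.62²/194 = 0.221844
  stratum 4: (1000/4500)²·(1 − 112/1000)·26.25²/112 = 0.269792
V̂(x̄_st) = 1.18603
SE(x̄_st) = √1.18603 = 1.08905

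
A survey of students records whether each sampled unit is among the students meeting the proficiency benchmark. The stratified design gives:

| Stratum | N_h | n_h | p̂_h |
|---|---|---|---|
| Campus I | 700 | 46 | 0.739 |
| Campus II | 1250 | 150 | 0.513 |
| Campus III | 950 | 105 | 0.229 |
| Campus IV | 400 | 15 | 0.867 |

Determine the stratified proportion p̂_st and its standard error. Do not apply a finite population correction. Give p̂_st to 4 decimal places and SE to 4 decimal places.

N = 3300; stratum weights W_h = N_h/N.
p̂_st = Σ W_h p̂_h = (700·0.739 + 1250·0.513 + 950·0.229 + 400·0.867)/3300 = 0.52209
V̂(p̂_st) = Σ W_h² p̂_h(1−p̂_h)/(n_h−1):
  stratum Campus I: (700/3300)²·0.739·0.261/45 = 0.000192859
  stratum Campus II: (1250/3300)²·0.513·0.487/149 = 0.000240576
  stratum Campus III: (950/3300)²·0.229·0.771/104 = 0.000140694
  stratum Campus IV: (400/3300)²·0.867·0.133/14 = 0.000121014
V̂(p̂_st) = 0.000695143; SE = √V̂ = 0.0263656

p̂_st ≈ 0.5221, SE ≈ 0.0264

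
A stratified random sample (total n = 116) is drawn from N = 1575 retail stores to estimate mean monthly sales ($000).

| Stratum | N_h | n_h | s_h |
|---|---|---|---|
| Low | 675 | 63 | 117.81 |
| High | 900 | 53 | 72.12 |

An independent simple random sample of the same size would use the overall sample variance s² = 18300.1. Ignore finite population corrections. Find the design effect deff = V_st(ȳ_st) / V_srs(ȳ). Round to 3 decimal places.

deff ≈ 0.460

V̂(ȳ_st) = Σ W_h² s_h²/n_h, with W_h = N_h/N and N = 1575:
  stratum Low: (675/1575)²·117.81²/63 = 40.4641
  stratum High: (900/1575)²·72.12²/53 = 32.0449
V_st = 72.5091
V_srs = s²/n = 18300.1/116 = 157.759
deff = V_st / V_srs = 72.5091/157.759 = 0.4596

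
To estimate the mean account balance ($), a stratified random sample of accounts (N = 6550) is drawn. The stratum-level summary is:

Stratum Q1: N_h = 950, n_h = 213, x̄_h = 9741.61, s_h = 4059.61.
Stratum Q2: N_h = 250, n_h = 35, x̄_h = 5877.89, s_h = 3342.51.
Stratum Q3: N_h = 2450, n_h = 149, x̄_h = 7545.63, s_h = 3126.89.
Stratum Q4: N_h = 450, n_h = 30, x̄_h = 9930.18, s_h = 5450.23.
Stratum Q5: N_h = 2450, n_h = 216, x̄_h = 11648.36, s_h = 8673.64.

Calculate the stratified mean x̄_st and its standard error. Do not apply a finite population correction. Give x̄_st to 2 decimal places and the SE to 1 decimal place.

x̄_st = Σ W_h x̄_h = (950·9741.61 + 250·5877.89 + 2450·7545.63 + 450·9930.18 + 2450·11648.36)/6550 = 9498.90969
V̂(x̄_st) = Σ W_h² s_h²/n_h, with W_h = N_h/N and N = 6550:
  stratum Q1: (950/6550)²·4059.61²/213 = 1627.62
  stratum Q2: (250/6550)²·3342.51²/35 = 465.023
  stratum Q3: (2450/6550)²·3126.89²/149 = 9180.97
  stratum Q4: (450/6550)²·5450.23²/30 = 4673.59
  stratum Q5: (2450/6550)²·8673.64²/216 = 48730.2
V̂(x̄_st) = 64677.5
SE(x̄_st) = √64677.5 = 254.318

x̄_st ≈ 9498.91, SE ≈ 254.3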